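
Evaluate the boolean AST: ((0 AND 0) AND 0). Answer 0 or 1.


Step 1: Evaluate inner node
  0 AND 0 = 0
Step 2: Evaluate root node
  0 AND 0 = 0

0


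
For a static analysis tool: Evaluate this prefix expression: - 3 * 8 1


Parsing prefix expression: - 3 * 8 1
Step 1: Innermost operation '* 8 1'
  8 * 1 = 8
Step 2: Outer operation '- 3 [8]'
  3 - 8 = -5

-5


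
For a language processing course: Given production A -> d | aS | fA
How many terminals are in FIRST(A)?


Production: A -> d | aS | fA
Examining each alternative for leading terminals:
  A -> d : first terminal = 'd'
  A -> aS : first terminal = 'a'
  A -> fA : first terminal = 'f'
FIRST(A) = {a, d, f}
Count: 3

3


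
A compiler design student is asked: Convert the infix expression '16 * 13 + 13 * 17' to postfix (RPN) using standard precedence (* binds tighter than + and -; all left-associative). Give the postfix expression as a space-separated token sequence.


Applying the shunting-yard algorithm:
  Operand 16 -> output
  Push '*' onto operator stack -> op-stack: [*]
  Operand 13 -> output
  See '+' (prec 1); top '*' (prec 2) >= it -> pop '*' to output
  Push '+' onto operator stack -> op-stack: [+]
  Operand 13 -> output
  Push '*' onto operator stack -> op-stack: [+, *]
  Operand 17 -> output
  End of input: pop '*' to output
  End of input: pop '+' to output
Postfix result: 16 13 * 13 17 * +

16 13 * 13 17 * +


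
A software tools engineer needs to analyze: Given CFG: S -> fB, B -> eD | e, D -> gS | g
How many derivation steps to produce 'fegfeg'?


Grammar: S -> fB, B -> eD | e, D -> gS | g
Deriving 'fegfeg':
Step 1: S -> fB => fB
Step 2: B -> eD => feD
Step 3: D -> gS => fegS
Step 4: S -> fB => fegfB
Step 5: B -> eD => fegfeD
Step 6: D -> g => fegfeg
Total derivation steps: 6

6


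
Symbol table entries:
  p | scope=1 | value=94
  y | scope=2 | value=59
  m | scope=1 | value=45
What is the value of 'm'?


Searching symbol table for 'm':
  p | scope=1 | value=94
  y | scope=2 | value=59
  m | scope=1 | value=45 <- MATCH
Found 'm' at scope 1 with value 45

45


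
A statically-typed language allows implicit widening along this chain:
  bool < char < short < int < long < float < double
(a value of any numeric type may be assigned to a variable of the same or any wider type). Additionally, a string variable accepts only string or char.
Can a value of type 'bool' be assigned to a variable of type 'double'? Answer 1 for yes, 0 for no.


Target variable type: double
Source value type: bool
Numeric ranks: bool=0, double=6
Widening allowed iff rank(source) <= rank(target): 0 <= 6? Yes
Result: 1

1


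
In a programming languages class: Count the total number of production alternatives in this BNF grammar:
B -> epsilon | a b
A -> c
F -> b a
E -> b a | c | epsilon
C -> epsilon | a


Counting alternatives per rule:
  B: 2 alternative(s)
  A: 1 alternative(s)
  F: 1 alternative(s)
  E: 3 alternative(s)
  C: 2 alternative(s)
Sum: 2 + 1 + 1 + 3 + 2 = 9

9


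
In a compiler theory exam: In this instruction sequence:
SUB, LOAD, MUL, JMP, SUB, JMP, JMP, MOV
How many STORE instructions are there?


Scanning instruction sequence for STORE:
  Position 1: SUB
  Position 2: LOAD
  Position 3: MUL
  Position 4: JMP
  Position 5: SUB
  Position 6: JMP
  Position 7: JMP
  Position 8: MOV
Matches at positions: []
Total STORE count: 0

0


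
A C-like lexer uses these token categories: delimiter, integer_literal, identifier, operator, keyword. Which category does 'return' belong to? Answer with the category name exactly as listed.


Token: 'return'
Checking categories:
  identifier: no
  integer_literal: no
  operator: no
  keyword: YES
  delimiter: no
Category: keyword

keyword


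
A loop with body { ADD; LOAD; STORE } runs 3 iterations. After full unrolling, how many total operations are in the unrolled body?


Loop body operations: ADD, LOAD, STORE (3 ops per iteration)
Unrolling 3 iterations:
  Iteration 1: ADD, LOAD, STORE (3 ops)
  Iteration 2: ADD, LOAD, STORE (3 ops)
  Iteration 3: ADD, LOAD, STORE (3 ops)
Total: 3 iterations * 3 ops/iter = 9 operations

9


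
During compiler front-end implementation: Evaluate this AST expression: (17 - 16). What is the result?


Expression: (17 - 16)
Evaluating step by step:
  17 - 16 = 1
Result: 1

1


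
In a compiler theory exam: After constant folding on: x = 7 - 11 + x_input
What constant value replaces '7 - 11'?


Identifying constant sub-expression:
  Original: x = 7 - 11 + x_input
  7 and 11 are both compile-time constants
  Evaluating: 7 - 11 = -4
  After folding: x = -4 + x_input

-4


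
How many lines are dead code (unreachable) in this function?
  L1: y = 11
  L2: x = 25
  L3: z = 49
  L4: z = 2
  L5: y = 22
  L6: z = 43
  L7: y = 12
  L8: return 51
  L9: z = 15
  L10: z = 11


Analyzing control flow:
  L1: reachable (before return)
  L2: reachable (before return)
  L3: reachable (before return)
  L4: reachable (before return)
  L5: reachable (before return)
  L6: reachable (before return)
  L7: reachable (before return)
  L8: reachable (return statement)
  L9: DEAD (after return at L8)
  L10: DEAD (after return at L8)
Return at L8, total lines = 10
Dead lines: L9 through L10
Count: 2

2


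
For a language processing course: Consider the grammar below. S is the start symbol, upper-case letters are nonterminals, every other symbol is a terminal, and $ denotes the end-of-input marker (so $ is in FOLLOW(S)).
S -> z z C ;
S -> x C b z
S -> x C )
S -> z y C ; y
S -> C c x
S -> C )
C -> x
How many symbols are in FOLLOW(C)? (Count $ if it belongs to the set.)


S is the start symbol and does not occur in any rule body, so FOLLOW(S) = {$}.
Examining every occurrence of C in a rule body:
  S -> z z C ; : C is followed by terminal ';' -> add ';'
  S -> x C b z : C is followed by terminal 'b' -> add 'b'
  S -> x C ) : C is followed by terminal ')' -> add ')'
  S -> z y C ; y : C is followed by terminal ';' -> add ';' (already in the set)
  S -> C c x : C is followed by terminal 'c' -> add 'c'
  S -> C ) : C is followed by terminal ')' -> add ')' (already in the set)
  C -> x : C does not occur in the body -> contributes nothing
FOLLOW(C) = {), ;, b, c}
Count: 4

4


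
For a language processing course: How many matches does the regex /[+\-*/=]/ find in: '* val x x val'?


Pattern: /[+\-*/=]/ (operators)
Input: '* val x x val'
Scanning for matches:
  Match 1: '*'
Total matches: 1

1


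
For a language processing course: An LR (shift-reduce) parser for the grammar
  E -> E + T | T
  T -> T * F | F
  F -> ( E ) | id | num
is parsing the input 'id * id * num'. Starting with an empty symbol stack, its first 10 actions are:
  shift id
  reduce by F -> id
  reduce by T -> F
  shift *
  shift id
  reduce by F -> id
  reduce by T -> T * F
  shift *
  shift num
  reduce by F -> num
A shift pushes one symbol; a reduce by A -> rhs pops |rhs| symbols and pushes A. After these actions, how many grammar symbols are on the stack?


Tracking the symbol stack through each action:
  Action 1: shift 'id' : push -> stack = [id] (size 1)
  Action 2: reduce by F -> id : pop 1, push F -> stack = [F] (size 1)
  Action 3: reduce by T -> F : pop 1, push T -> stack = [T] (size 1)
  Action 4: shift '*' : push -> stack = [T, *] (size 2)
  Action 5: shift 'id' : push -> stack = [T, *, id] (size 3)
  Action 6: reduce by F -> id : pop 1, push F -> stack = [T, *, F] (size 3)
  Action 7: reduce by T -> T * F : pop 3, push T -> stack = [T] (size 1)
  Action 8: shift '*' : push -> stack = [T, *] (size 2)
  Action 9: shift 'num' : push -> stack = [T, *, num] (size 3)
  Action 10: reduce by F -> num : pop 1, push F -> stack = [T, *, F] (size 3)
Final stack size: 3

3


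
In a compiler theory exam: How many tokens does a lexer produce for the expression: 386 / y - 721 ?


Scanning '386 / y - 721'
Token 1: '386' -> integer_literal
Token 2: '/' -> operator
Token 3: 'y' -> identifier
Token 4: '-' -> operator
Token 5: '721' -> integer_literal
Total tokens: 5

5


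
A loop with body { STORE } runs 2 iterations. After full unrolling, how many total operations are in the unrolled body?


Loop body operations: STORE (1 op per iteration)
Unrolling 2 iterations:
  Iteration 1: STORE (1 ops)
  Iteration 2: STORE (1 ops)
Total: 2 iterations * 1 ops/iter = 2 operations

2


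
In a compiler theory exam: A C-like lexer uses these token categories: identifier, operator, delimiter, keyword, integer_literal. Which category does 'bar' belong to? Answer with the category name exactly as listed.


Token: 'bar'
Checking categories:
  identifier: YES
  integer_literal: no
  operator: no
  keyword: no
  delimiter: no
Category: identifier

identifier


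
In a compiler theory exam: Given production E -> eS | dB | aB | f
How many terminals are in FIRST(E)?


Production: E -> eS | dB | aB | f
Examining each alternative for leading terminals:
  E -> eS : first terminal = 'e'
  E -> dB : first terminal = 'd'
  E -> aB : first terminal = 'a'
  E -> f : first terminal = 'f'
FIRST(E) = {a, d, e, f}
Count: 4

4


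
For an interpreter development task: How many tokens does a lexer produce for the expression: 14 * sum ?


Scanning '14 * sum'
Token 1: '14' -> integer_literal
Token 2: '*' -> operator
Token 3: 'sum' -> identifier
Total tokens: 3

3


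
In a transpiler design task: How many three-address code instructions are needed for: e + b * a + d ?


Expression: e + b * a + d
Generating three-address code (respecting * over +/- precedence):
  Instruction 1: t1 = b * a
  Instruction 2: t2 = e + t1
  Instruction 3: t3 = t2 + d
Total instructions: 3

3


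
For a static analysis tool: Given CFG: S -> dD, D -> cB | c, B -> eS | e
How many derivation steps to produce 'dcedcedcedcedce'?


Grammar: S -> dD, D -> cB | c, B -> eS | e
Deriving 'dcedcedcedcedce':
Step 1: S -> dD => dD
Step 2: D -> cB => dcB
Step 3: B -> eS => dceS
Step 4: S -> dD => dcedD
Step 5: D -> cB => dcedcB
Step 6: B -> eS => dcedceS
Step 7: S -> dD => dcedcedD
Step 8: D -> cB => dcedcedcB
Step 9: B -> eS => dcedcedceS
Step 10: S -> dD => dcedcedcedD
Step 11: D -> cB => dcedcedcedcB
Step 12: B -> eS => dcedcedcedceS
Step 13: S -> dD => dcedcedcedcedD
Step 14: D -> cB => dcedcedcedcedcB
Step 15: B -> e => dcedcedcedcedce
Total derivation steps: 15

15


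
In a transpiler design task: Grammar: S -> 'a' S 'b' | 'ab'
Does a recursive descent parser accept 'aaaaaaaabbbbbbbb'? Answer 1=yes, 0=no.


Grammar accepts strings of the form a^n b^n (n >= 1)
Word: 'aaaaaaaabbbbbbbb'
Counting: 8 a's and 8 b's
Check: 8 == 8? Yes
Derivation (S -> aSb applied 7 time(s), then S -> ab): S => aSb => aaSbb => aaaSbbb => aaaaSbbbb => aaaaaSbbbbb => aaaaaaSbbbbbb => aaaaaaaSbbbbbbb => aaaaaaaabbbbbbbb
Accepted

1


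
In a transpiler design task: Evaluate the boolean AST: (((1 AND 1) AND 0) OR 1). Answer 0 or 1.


Step 1: Evaluate inner node
  1 AND 1 = 1
Step 2: Evaluate next node
  1 AND 0 = 0
Step 3: Evaluate root node
  0 OR 1 = 1

1


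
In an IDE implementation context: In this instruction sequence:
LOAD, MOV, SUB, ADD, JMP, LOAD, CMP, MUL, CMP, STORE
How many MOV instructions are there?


Scanning instruction sequence for MOV:
  Position 1: LOAD
  Position 2: MOV <- MATCH
  Position 3: SUB
  Position 4: ADD
  Position 5: JMP
  Position 6: LOAD
  Position 7: CMP
  Position 8: MUL
  Position 9: CMP
  Position 10: STORE
Matches at positions: [2]
Total MOV count: 1

1


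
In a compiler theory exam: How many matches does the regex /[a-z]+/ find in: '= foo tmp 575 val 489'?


Pattern: /[a-z]+/ (identifiers)
Input: '= foo tmp 575 val 489'
Scanning for matches:
  Match 1: 'foo'
  Match 2: 'tmp'
  Match 3: 'val'
Total matches: 3

3


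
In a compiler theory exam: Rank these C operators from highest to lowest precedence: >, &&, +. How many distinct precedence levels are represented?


Looking up precedence for each operator:
  > -> precedence 4
  && -> precedence 2
  + -> precedence 5
Sorted highest to lowest: +, >, &&
Distinct precedence values: [5, 4, 2]
Number of distinct levels: 3

3


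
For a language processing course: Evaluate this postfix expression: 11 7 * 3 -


Processing tokens left to right:
Push 11, Push 7
Pop 11 and 7, compute 11 * 7 = 77, push 77
Push 3
Pop 77 and 3, compute 77 - 3 = 74, push 74
Stack result: 74

74


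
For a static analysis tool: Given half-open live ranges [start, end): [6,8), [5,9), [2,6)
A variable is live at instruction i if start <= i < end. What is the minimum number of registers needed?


Live ranges:
  Var0: [6, 8)
  Var1: [5, 9)
  Var2: [2, 6)
Sweep-line events (position, delta, active):
  pos=2 start -> active=1
  pos=5 start -> active=2
  pos=6 end -> active=1
  pos=6 start -> active=2
  pos=8 end -> active=1
  pos=9 end -> active=0
Maximum simultaneous active: 2
Minimum registers needed: 2

2


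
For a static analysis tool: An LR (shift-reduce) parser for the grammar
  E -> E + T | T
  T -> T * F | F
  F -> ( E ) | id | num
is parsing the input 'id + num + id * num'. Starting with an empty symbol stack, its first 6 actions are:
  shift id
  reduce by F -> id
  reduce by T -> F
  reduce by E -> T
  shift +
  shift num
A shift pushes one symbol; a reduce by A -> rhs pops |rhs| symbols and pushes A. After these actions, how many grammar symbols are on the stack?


Tracking the symbol stack through each action:
  Action 1: shift 'id' : push -> stack = [id] (size 1)
  Action 2: reduce by F -> id : pop 1, push F -> stack = [F] (size 1)
  Action 3: reduce by T -> F : pop 1, push T -> stack = [T] (size 1)
  Action 4: reduce by E -> T : pop 1, push E -> stack = [E] (size 1)
  Action 5: shift '+' : push -> stack = [E, +] (size 2)
  Action 6: shift 'num' : push -> stack = [E, +, num] (size 3)
Final stack size: 3

3


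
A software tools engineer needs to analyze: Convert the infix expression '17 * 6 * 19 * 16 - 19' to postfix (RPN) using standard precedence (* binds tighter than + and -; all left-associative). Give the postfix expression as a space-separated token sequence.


Applying the shunting-yard algorithm:
  Operand 17 -> output
  Push '*' onto operator stack -> op-stack: [*]
  Operand 6 -> output
  See '*' (prec 2); top '*' (prec 2) >= it -> pop '*' to output
  Push '*' onto operator stack -> op-stack: [*]
  Operand 19 -> output
  See '*' (prec 2); top '*' (prec 2) >= it -> pop '*' to output
  Push '*' onto operator stack -> op-stack: [*]
  Operand 16 -> output
  See '-' (prec 1); top '*' (prec 2) >= it -> pop '*' to output
  Push '-' onto operator stack -> op-stack: [-]
  Operand 19 -> output
  End of input: pop '-' to output
Postfix result: 17 6 * 19 * 16 * 19 -

17 6 * 19 * 16 * 19 -


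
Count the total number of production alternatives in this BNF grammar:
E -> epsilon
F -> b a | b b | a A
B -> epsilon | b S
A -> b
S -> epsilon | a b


Counting alternatives per rule:
  E: 1 alternative(s)
  F: 3 alternative(s)
  B: 2 alternative(s)
  A: 1 alternative(s)
  S: 2 alternative(s)
Sum: 1 + 3 + 2 + 1 + 2 = 9

9


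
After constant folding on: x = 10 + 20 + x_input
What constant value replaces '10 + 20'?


Identifying constant sub-expression:
  Original: x = 10 + 20 + x_input
  10 and 20 are both compile-time constants
  Evaluating: 10 + 20 = 30
  After folding: x = 30 + x_input

30


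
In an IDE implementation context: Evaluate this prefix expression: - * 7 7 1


Parsing prefix expression: - * 7 7 1
Step 1: Innermost operation '* 7 7'
  7 * 7 = 49
Step 2: Outer operation '- [49] 1'
  49 - 1 = 48

48


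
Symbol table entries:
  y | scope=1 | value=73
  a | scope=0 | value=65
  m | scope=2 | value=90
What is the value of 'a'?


Searching symbol table for 'a':
  y | scope=1 | value=73
  a | scope=0 | value=65 <- MATCH
  m | scope=2 | value=90
Found 'a' at scope 0 with value 65

65


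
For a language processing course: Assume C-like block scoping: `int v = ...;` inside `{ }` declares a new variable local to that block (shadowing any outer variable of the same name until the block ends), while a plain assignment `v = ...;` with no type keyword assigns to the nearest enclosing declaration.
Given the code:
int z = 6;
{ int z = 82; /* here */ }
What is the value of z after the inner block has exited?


Analyzing scoping rules:
Outer scope: declares z = 6
Inner block: 'int z = 82;' declares a NEW z that shadows the outer one
When the block exits the inner z goes out of scope; the outer z was never modified -> 6
Result: 6

6


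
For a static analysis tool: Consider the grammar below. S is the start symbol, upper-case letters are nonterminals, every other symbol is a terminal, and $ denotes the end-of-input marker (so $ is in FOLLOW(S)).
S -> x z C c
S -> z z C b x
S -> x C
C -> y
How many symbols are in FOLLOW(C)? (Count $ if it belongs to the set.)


S is the start symbol and does not occur in any rule body, so FOLLOW(S) = {$}.
Examining every occurrence of C in a rule body:
  S -> x z C c : C is followed by terminal 'c' -> add 'c'
  S -> z z C b x : C is followed by terminal 'b' -> add 'b'
  S -> x C : C is at the right end -> add FOLLOW(S) = {$}
  C -> y : C does not occur in the body -> contributes nothing
FOLLOW(C) = {b, c, $}
Count: 3

3


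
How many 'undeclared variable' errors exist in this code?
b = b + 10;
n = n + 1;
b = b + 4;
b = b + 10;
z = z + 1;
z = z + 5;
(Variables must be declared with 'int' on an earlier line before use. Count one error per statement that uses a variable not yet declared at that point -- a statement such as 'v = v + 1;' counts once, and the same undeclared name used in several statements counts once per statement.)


Scanning code line by line:
  Line 1: use 'b' -> ERROR (undeclared)
  Line 2: use 'n' -> ERROR (undeclared)
  Line 3: use 'b' -> ERROR (undeclared)
  Line 4: use 'b' -> ERROR (undeclared)
  Line 5: use 'z' -> ERROR (undeclared)
  Line 6: use 'z' -> ERROR (undeclared)
Total undeclared variable errors: 6

6


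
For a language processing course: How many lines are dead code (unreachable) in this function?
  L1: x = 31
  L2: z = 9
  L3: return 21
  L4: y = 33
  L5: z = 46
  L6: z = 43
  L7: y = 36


Analyzing control flow:
  L1: reachable (before return)
  L2: reachable (before return)
  L3: reachable (return statement)
  L4: DEAD (after return at L3)
  L5: DEAD (after return at L3)
  L6: DEAD (after return at L3)
  L7: DEAD (after return at L3)
Return at L3, total lines = 7
Dead lines: L4 through L7
Count: 4

4


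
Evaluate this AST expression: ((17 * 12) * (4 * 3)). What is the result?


Expression: ((17 * 12) * (4 * 3))
Evaluating step by step:
  17 * 12 = 204
  4 * 3 = 12
  204 * 12 = 2448
Result: 2448

2448


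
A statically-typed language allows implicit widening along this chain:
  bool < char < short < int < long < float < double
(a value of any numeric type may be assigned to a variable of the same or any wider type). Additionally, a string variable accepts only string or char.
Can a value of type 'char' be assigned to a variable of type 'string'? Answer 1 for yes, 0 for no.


Target variable type: string
Source value type: char
Rule: string accepts only {string, char}
  source 'char' in {string, char}? Yes
Result: 1

1


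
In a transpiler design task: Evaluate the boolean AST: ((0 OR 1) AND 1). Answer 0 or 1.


Step 1: Evaluate inner node
  0 OR 1 = 1
Step 2: Evaluate root node
  1 AND 1 = 1

1


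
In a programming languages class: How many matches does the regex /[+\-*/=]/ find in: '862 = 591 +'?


Pattern: /[+\-*/=]/ (operators)
Input: '862 = 591 +'
Scanning for matches:
  Match 1: '='
  Match 2: '+'
Total matches: 2

2


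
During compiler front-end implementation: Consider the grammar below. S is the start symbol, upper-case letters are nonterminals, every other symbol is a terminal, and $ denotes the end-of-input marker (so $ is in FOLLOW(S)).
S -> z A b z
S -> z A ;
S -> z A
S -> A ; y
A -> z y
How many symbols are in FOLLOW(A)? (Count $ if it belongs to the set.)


S is the start symbol and does not occur in any rule body, so FOLLOW(S) = {$}.
Examining every occurrence of A in a rule body:
  S -> z A b z : A is followed by terminal 'b' -> add 'b'
  S -> z A ; : A is followed by terminal ';' -> add ';'
  S -> z A : A is at the right end -> add FOLLOW(S) = {$}
  S -> A ; y : A is followed by terminal ';' -> add ';' (already in the set)
  A -> z y : A does not occur in the body -> contributes nothing
FOLLOW(A) = {;, b, $}
Count: 3

3


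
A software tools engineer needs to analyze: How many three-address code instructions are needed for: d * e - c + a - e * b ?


Expression: d * e - c + a - e * b
Generating three-address code (respecting * over +/- precedence):
  Instruction 1: t1 = d * e
  Instruction 2: t2 = e * b
  Instruction 3: t3 = t1 - c
  Instruction 4: t4 = t3 + a
  Instruction 5: t5 = t4 - t2
Total instructions: 5

5


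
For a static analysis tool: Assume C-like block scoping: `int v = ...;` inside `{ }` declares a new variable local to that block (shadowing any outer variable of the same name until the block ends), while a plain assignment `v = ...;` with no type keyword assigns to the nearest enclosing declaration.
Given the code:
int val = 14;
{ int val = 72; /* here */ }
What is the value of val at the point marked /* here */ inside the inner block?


Analyzing scoping rules:
Outer scope: declares val = 14
Inner block: 'int val = 72;' declares a NEW val that shadows the outer one
Inside the block the inner declaration is in scope -> 72
Result: 72

72


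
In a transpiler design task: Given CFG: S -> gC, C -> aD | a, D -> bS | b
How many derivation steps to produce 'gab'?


Grammar: S -> gC, C -> aD | a, D -> bS | b
Deriving 'gab':
Step 1: S -> gC => gC
Step 2: C -> aD => gaD
Step 3: D -> b => gab
Total derivation steps: 3

3


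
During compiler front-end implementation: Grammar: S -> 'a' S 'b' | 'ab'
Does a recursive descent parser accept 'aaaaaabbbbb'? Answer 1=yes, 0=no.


Grammar accepts strings of the form a^n b^n (n >= 1)
Word: 'aaaaaabbbbb'
Counting: 6 a's and 5 b's
Check: 6 == 5? No
Mismatch: a-count != b-count
Rejected

0


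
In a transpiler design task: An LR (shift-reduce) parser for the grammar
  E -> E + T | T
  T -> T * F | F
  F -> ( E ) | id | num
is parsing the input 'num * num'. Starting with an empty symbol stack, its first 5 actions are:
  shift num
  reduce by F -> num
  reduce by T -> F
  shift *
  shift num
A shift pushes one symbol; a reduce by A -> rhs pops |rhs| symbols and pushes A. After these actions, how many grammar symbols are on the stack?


Tracking the symbol stack through each action:
  Action 1: shift 'num' : push -> stack = [num] (size 1)
  Action 2: reduce by F -> num : pop 1, push F -> stack = [F] (size 1)
  Action 3: reduce by T -> F : pop 1, push T -> stack = [T] (size 1)
  Action 4: shift '*' : push -> stack = [T, *] (size 2)
  Action 5: shift 'num' : push -> stack = [T, *, num] (size 3)
Final stack size: 3

3


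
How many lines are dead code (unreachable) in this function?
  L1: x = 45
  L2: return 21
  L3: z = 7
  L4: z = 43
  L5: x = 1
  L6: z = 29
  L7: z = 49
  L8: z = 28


Analyzing control flow:
  L1: reachable (before return)
  L2: reachable (return statement)
  L3: DEAD (after return at L2)
  L4: DEAD (after return at L2)
  L5: DEAD (after return at L2)
  L6: DEAD (after return at L2)
  L7: DEAD (after return at L2)
  L8: DEAD (after return at L2)
Return at L2, total lines = 8
Dead lines: L3 through L8
Count: 6

6


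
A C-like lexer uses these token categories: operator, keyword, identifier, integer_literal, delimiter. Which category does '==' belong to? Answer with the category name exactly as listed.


Token: '=='
Checking categories:
  identifier: no
  integer_literal: no
  operator: YES
  keyword: no
  delimiter: no
Category: operator

operator


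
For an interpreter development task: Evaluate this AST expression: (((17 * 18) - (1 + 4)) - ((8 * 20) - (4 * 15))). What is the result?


Expression: (((17 * 18) - (1 + 4)) - ((8 * 20) - (4 * 15)))
Evaluating step by step:
  17 * 18 = 306
  1 + 4 = 5
  306 - 5 = 301
  8 * 20 = 160
  4 * 15 = 60
  160 - 60 = 100
  301 - 100 = 201
Result: 201

201


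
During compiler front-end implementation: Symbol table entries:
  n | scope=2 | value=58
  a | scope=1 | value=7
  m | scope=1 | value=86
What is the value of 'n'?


Searching symbol table for 'n':
  n | scope=2 | value=58 <- MATCH
  a | scope=1 | value=7
  m | scope=1 | value=86
Found 'n' at scope 2 with value 58

58


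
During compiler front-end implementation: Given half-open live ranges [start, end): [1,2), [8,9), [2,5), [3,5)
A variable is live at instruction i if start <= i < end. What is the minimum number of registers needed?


Live ranges:
  Var0: [1, 2)
  Var1: [8, 9)
  Var2: [2, 5)
  Var3: [3, 5)
Sweep-line events (position, delta, active):
  pos=1 start -> active=1
  pos=2 end -> active=0
  pos=2 start -> active=1
  pos=3 start -> active=2
  pos=5 end -> active=1
  pos=5 end -> active=0
  pos=8 start -> active=1
  pos=9 end -> active=0
Maximum simultaneous active: 2
Minimum registers needed: 2

2


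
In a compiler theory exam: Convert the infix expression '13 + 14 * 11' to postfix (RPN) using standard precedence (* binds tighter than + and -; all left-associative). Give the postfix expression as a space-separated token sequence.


Applying the shunting-yard algorithm:
  Operand 13 -> output
  Push '+' onto operator stack -> op-stack: [+]
  Operand 14 -> output
  Push '*' onto operator stack -> op-stack: [+, *]
  Operand 11 -> output
  End of input: pop '*' to output
  End of input: pop '+' to output
Postfix result: 13 14 11 * +

13 14 11 * +


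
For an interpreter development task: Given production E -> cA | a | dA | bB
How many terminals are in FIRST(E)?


Production: E -> cA | a | dA | bB
Examining each alternative for leading terminals:
  E -> cA : first terminal = 'c'
  E -> a : first terminal = 'a'
  E -> dA : first terminal = 'd'
  E -> bB : first terminal = 'b'
FIRST(E) = {a, b, c, d}
Count: 4

4


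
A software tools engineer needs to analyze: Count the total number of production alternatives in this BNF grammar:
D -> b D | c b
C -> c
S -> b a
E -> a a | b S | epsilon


Counting alternatives per rule:
  D: 2 alternative(s)
  C: 1 alternative(s)
  S: 1 alternative(s)
  E: 3 alternative(s)
Sum: 2 + 1 + 1 + 3 = 7

7


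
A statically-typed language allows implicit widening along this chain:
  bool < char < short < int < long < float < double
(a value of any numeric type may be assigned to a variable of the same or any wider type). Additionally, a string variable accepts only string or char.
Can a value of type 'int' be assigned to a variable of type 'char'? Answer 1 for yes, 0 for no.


Target variable type: char
Source value type: int
Numeric ranks: int=3, char=1
Widening allowed iff rank(source) <= rank(target): 3 <= 1? No
Result: 0

0


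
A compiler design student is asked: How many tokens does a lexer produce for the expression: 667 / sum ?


Scanning '667 / sum'
Token 1: '667' -> integer_literal
Token 2: '/' -> operator
Token 3: 'sum' -> identifier
Total tokens: 3

3


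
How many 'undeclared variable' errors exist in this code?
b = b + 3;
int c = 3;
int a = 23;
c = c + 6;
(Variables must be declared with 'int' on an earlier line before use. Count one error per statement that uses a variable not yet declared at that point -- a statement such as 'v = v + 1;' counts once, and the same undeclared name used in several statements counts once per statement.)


Scanning code line by line:
  Line 1: use 'b' -> ERROR (undeclared)
  Line 2: declare 'c' -> declared = ['c']
  Line 3: declare 'a' -> declared = ['a', 'c']
  Line 4: use 'c' -> OK (declared)
Total undeclared variable errors: 1

1


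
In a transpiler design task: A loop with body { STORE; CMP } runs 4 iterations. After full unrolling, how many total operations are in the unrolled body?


Loop body operations: STORE, CMP (2 ops per iteration)
Unrolling 4 iterations:
  Iteration 1: STORE, CMP (2 ops)
  Iteration 2: STORE, CMP (2 ops)
  Iteration 3: STORE, CMP (2 ops)
  Iteration 4: STORE, CMP (2 ops)
Total: 4 iterations * 2 ops/iter = 8 operations

8


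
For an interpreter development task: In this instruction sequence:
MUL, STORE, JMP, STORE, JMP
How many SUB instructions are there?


Scanning instruction sequence for SUB:
  Position 1: MUL
  Position 2: STORE
  Position 3: JMP
  Position 4: STORE
  Position 5: JMP
Matches at positions: []
Total SUB count: 0

0


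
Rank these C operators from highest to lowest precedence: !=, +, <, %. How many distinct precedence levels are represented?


Looking up precedence for each operator:
  != -> precedence 3
  + -> precedence 5
  < -> precedence 4
  % -> precedence 6
Sorted highest to lowest: %, +, <, !=
Distinct precedence values: [6, 5, 4, 3]
Number of distinct levels: 4

4


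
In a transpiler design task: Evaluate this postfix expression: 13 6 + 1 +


Processing tokens left to right:
Push 13, Push 6
Pop 13 and 6, compute 13 + 6 = 19, push 19
Push 1
Pop 19 and 1, compute 19 + 1 = 20, push 20
Stack result: 20

20


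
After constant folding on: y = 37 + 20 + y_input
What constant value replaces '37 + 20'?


Identifying constant sub-expression:
  Original: y = 37 + 20 + y_input
  37 and 20 are both compile-time constants
  Evaluating: 37 + 20 = 57
  After folding: y = 57 + y_input

57


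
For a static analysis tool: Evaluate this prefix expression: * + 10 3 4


Parsing prefix expression: * + 10 3 4
Step 1: Innermost operation '+ 10 3'
  10 + 3 = 13
Step 2: Outer operation '* [13] 4'
  13 * 4 = 52

52


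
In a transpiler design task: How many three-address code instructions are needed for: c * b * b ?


Expression: c * b * b
Generating three-address code (respecting * over +/- precedence):
  Instruction 1: t1 = c * b
  Instruction 2: t2 = t1 * b
Total instructions: 2

2


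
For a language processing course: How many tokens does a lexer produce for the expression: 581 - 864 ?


Scanning '581 - 864'
Token 1: '581' -> integer_literal
Token 2: '-' -> operator
Token 3: '864' -> integer_literal
Total tokens: 3

3


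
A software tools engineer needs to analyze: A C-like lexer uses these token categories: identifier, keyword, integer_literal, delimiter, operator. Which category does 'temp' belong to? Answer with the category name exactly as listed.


Token: 'temp'
Checking categories:
  identifier: YES
  integer_literal: no
  operator: no
  keyword: no
  delimiter: no
Category: identifier

identifier


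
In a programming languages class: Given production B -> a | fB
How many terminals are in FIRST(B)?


Production: B -> a | fB
Examining each alternative for leading terminals:
  B -> a : first terminal = 'a'
  B -> fB : first terminal = 'f'
FIRST(B) = {a, f}
Count: 2

2


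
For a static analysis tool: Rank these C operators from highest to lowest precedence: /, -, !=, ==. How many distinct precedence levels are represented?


Looking up precedence for each operator:
  / -> precedence 6
  - -> precedence 5
  != -> precedence 3
  == -> precedence 3
Sorted highest to lowest: /, -, !=, ==
Distinct precedence values: [6, 5, 3]
Number of distinct levels: 3

3


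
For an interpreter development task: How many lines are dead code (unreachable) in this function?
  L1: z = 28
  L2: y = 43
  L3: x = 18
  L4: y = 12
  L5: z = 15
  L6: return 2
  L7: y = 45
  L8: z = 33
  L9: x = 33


Analyzing control flow:
  L1: reachable (before return)
  L2: reachable (before return)
  L3: reachable (before return)
  L4: reachable (before return)
  L5: reachable (before return)
  L6: reachable (return statement)
  L7: DEAD (after return at L6)
  L8: DEAD (after return at L6)
  L9: DEAD (after return at L6)
Return at L6, total lines = 9
Dead lines: L7 through L9
Count: 3

3


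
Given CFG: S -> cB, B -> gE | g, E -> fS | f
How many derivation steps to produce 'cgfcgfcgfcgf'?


Grammar: S -> cB, B -> gE | g, E -> fS | f
Deriving 'cgfcgfcgfcgf':
Step 1: S -> cB => cB
Step 2: B -> gE => cgE
Step 3: E -> fS => cgfS
Step 4: S -> cB => cgfcB
Step 5: B -> gE => cgfcgE
Step 6: E -> fS => cgfcgfS
Step 7: S -> cB => cgfcgfcB
Step 8: B -> gE => cgfcgfcgE
Step 9: E -> fS => cgfcgfcgfS
Step 10: S -> cB => cgfcgfcgfcB
Step 11: B -> gE => cgfcgfcgfcgE
Step 12: E -> f => cgfcgfcgfcgf
Total derivation steps: 12

12


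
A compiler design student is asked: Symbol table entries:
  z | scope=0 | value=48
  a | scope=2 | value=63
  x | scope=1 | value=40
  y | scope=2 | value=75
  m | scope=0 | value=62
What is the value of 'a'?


Searching symbol table for 'a':
  z | scope=0 | value=48
  a | scope=2 | value=63 <- MATCH
  x | scope=1 | value=40
  y | scope=2 | value=75
  m | scope=0 | value=62
Found 'a' at scope 2 with value 63

63


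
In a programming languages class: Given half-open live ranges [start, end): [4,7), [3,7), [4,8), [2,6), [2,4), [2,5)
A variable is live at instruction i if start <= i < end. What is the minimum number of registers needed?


Live ranges:
  Var0: [4, 7)
  Var1: [3, 7)
  Var2: [4, 8)
  Var3: [2, 6)
  Var4: [2, 4)
  Var5: [2, 5)
Sweep-line events (position, delta, active):
  pos=2 start -> active=1
  pos=2 start -> active=2
  pos=2 start -> active=3
  pos=3 start -> active=4
  pos=4 end -> active=3
  pos=4 start -> active=4
  pos=4 start -> active=5
  pos=5 end -> active=4
  pos=6 end -> active=3
  pos=7 end -> active=2
  pos=7 end -> active=1
  pos=8 end -> active=0
Maximum simultaneous active: 5
Minimum registers needed: 5

5


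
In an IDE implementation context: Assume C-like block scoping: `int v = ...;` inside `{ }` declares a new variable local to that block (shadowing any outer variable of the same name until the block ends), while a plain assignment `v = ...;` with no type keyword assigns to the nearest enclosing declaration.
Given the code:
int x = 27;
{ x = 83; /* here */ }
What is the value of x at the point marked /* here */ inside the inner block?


Analyzing scoping rules:
Outer scope: declares x = 27
Inner block: 'x = 83;' has no type keyword, so it is an assignment to the outer x (no shadowing)
Inside the block, after the assignment -> 83
Result: 83

83


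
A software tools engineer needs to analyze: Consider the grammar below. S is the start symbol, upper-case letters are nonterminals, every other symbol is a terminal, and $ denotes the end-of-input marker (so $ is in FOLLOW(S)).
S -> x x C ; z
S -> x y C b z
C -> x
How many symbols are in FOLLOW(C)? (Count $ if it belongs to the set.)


S is the start symbol and does not occur in any rule body, so FOLLOW(S) = {$}.
Examining every occurrence of C in a rule body:
  S -> x x C ; z : C is followed by terminal ';' -> add ';'
  S -> x y C b z : C is followed by terminal 'b' -> add 'b'
  C -> x : C does not occur in the body -> contributes nothing
FOLLOW(C) = {;, b}
Count: 2

2


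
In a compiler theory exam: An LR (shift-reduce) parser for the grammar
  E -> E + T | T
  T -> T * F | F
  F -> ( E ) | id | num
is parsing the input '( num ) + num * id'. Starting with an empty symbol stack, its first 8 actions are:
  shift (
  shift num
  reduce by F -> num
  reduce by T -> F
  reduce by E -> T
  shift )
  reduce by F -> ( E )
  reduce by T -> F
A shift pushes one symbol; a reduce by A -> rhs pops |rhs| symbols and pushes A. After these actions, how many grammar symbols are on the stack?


Tracking the symbol stack through each action:
  Action 1: shift '(' : push -> stack = [(] (size 1)
  Action 2: shift 'num' : push -> stack = [(, num] (size 2)
  Action 3: reduce by F -> num : pop 1, push F -> stack = [(, F] (size 2)
  Action 4: reduce by T -> F : pop 1, push T -> stack = [(, T] (size 2)
  Action 5: reduce by E -> T : pop 1, push E -> stack = [(, E] (size 2)
  Action 6: shift ')' : push -> stack = [(, E, )] (size 3)
  Action 7: reduce by F -> ( E ) : pop 3, push F -> stack = [F] (size 1)
  Action 8: reduce by T -> F : pop 1, push T -> stack = [T] (size 1)
Final stack size: 1

1


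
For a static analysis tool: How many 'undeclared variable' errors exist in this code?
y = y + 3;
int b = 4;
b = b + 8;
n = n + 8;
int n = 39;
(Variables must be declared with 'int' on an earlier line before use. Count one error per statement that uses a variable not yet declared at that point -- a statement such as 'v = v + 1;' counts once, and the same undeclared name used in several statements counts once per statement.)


Scanning code line by line:
  Line 1: use 'y' -> ERROR (undeclared)
  Line 2: declare 'b' -> declared = ['b']
  Line 3: use 'b' -> OK (declared)
  Line 4: use 'n' -> ERROR (undeclared)
  Line 5: declare 'n' -> declared = ['b', 'n']
Total undeclared variable errors: 2

2


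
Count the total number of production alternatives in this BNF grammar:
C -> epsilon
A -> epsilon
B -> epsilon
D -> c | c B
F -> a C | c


Counting alternatives per rule:
  C: 1 alternative(s)
  A: 1 alternative(s)
  B: 1 alternative(s)
  D: 2 alternative(s)
  F: 2 alternative(s)
Sum: 1 + 1 + 1 + 2 + 2 = 7

7


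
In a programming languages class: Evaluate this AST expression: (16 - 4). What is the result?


Expression: (16 - 4)
Evaluating step by step:
  16 - 4 = 12
Result: 12

12


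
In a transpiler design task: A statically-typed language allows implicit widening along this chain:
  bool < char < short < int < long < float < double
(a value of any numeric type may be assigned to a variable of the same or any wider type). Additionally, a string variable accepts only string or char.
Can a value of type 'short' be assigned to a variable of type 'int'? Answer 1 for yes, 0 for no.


Target variable type: int
Source value type: short
Numeric ranks: short=2, int=3
Widening allowed iff rank(source) <= rank(target): 2 <= 3? Yes
Result: 1

1


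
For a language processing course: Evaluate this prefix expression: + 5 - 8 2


Parsing prefix expression: + 5 - 8 2
Step 1: Innermost operation '- 8 2'
  8 - 2 = 6
Step 2: Outer operation '+ 5 [6]'
  5 + 6 = 11

11


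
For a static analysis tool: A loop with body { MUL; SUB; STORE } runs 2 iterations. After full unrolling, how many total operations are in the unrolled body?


Loop body operations: MUL, SUB, STORE (3 ops per iteration)
Unrolling 2 iterations:
  Iteration 1: MUL, SUB, STORE (3 ops)
  Iteration 2: MUL, SUB, STORE (3 ops)
Total: 2 iterations * 3 ops/iter = 6 operations

6


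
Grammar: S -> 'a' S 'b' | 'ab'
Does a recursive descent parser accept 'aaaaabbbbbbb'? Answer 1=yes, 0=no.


Grammar accepts strings of the form a^n b^n (n >= 1)
Word: 'aaaaabbbbbbb'
Counting: 5 a's and 7 b's
Check: 5 == 7? No
Mismatch: a-count != b-count
Rejected

0


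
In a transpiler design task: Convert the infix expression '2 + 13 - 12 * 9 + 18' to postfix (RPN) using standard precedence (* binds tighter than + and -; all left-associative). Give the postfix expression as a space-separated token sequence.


Applying the shunting-yard algorithm:
  Operand 2 -> output
  Push '+' onto operator stack -> op-stack: [+]
  Operand 13 -> output
  See '-' (prec 1); top '+' (prec 1) >= it -> pop '+' to output
  Push '-' onto operator stack -> op-stack: [-]
  Operand 12 -> output
  Push '*' onto operator stack -> op-stack: [-, *]
  Operand 9 -> output
  See '+' (prec 1); top '*' (prec 2) >= it -> pop '*' to output
  See '+' (prec 1); top '-' (prec 1) >= it -> pop '-' to output
  Push '+' onto operator stack -> op-stack: [+]
  Operand 18 -> output
  End of input: pop '+' to output
Postfix result: 2 13 + 12 9 * - 18 +

2 13 + 12 9 * - 18 +


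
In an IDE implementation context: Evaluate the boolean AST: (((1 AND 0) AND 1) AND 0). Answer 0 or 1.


Step 1: Evaluate inner node
  1 AND 0 = 0
Step 2: Evaluate next node
  0 AND 1 = 0
Step 3: Evaluate root node
  0 AND 0 = 0

0


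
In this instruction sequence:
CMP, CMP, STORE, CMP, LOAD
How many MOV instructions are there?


Scanning instruction sequence for MOV:
  Position 1: CMP
  Position 2: CMP
  Position 3: STORE
  Position 4: CMP
  Position 5: LOAD
Matches at positions: []
Total MOV count: 0

0
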